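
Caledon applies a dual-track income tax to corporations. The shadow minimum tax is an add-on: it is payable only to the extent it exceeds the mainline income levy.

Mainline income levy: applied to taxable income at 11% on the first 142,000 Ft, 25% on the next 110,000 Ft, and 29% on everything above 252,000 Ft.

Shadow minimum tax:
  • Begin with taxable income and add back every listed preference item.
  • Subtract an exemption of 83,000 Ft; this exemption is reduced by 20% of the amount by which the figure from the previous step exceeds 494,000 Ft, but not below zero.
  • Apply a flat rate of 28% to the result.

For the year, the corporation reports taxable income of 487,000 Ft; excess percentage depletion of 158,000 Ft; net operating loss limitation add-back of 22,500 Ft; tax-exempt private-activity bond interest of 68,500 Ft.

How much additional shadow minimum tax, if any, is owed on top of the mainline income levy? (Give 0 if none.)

85,122 Ft

Mainline income levy:
  142,000 Ft × 11% = 15,620 Ft
  110,000 Ft × 25% = 27,500 Ft
  235,000 Ft × 29% = 68,150 Ft
  → 111,270 Ft

Shadow minimum tax:
  Adjusted income: 487,000 Ft + 158,000 Ft + 22,500 Ft + 68,500 Ft = 736,000 Ft
  Exemption: 83,000 Ft − 20% × (736,000 Ft − 494,000 Ft) = 83,000 Ft − 48,400 Ft = 34,600 Ft
  Base: 736,000 Ft − 34,600 Ft = 701,400 Ft
  701,400 Ft × 28% = 196,392 Ft

Excess of shadow minimum tax over mainline income levy: 196,392 Ft − 111,270 Ft = 85,122 Ft.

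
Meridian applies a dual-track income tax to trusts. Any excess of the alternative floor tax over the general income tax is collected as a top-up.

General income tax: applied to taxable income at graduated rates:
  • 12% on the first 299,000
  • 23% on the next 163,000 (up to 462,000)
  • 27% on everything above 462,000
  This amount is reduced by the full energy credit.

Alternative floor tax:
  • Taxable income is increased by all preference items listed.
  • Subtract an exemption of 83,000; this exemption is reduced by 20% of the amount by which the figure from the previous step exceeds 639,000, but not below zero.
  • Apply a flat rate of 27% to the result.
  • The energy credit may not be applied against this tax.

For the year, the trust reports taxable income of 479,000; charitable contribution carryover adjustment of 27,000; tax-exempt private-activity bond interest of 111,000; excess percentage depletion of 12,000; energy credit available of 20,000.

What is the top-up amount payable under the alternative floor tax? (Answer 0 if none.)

General income tax:
  299,000 × 12% = 35,880
  163,000 × 23% = 37,490
  17,000 × 27% = 4,590
  → 77,960
  Less energy credit 20,000 → 57,960

Alternative floor tax:
  Adjusted income: 479,000 + 27,000 + 111,000 + 12,000 = 629,000
  Exemption: 629,000 ≤ 639,000, so full 83,000 applies
  Base: 629,000 − 83,000 = 546,000
  546,000 × 27% = 147,420

Excess of alternative floor tax over general income tax: 147,420 − 57,960 = 89,460.

89,460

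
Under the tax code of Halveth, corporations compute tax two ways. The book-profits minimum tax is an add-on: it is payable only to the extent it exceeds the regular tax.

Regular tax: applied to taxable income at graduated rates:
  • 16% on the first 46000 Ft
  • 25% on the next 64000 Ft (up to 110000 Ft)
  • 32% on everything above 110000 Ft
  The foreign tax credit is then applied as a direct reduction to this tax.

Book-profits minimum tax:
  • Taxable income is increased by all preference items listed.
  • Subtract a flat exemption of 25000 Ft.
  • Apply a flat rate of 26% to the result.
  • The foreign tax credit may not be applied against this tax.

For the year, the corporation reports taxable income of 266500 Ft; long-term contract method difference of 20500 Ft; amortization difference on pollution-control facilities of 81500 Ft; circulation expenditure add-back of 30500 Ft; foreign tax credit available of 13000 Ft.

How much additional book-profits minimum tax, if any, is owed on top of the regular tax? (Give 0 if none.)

Regular tax:
  46000 Ft × 16% = 7360 Ft
  64000 Ft × 25% = 16000 Ft
  156500 Ft × 32% = 50080 Ft
  → 73440 Ft
  Less foreign tax credit 13000 Ft → 60440 Ft

Book-profits minimum tax:
  Adjusted income: 266500 Ft + 20500 Ft + 81500 Ft + 30500 Ft = 399000 Ft
  Less exemption 25000 Ft → base 374000 Ft
  374000 Ft × 26% = 97240 Ft

Excess of book-profits minimum tax over regular tax: 97240 Ft − 60440 Ft = 36800 Ft.

36800 Ft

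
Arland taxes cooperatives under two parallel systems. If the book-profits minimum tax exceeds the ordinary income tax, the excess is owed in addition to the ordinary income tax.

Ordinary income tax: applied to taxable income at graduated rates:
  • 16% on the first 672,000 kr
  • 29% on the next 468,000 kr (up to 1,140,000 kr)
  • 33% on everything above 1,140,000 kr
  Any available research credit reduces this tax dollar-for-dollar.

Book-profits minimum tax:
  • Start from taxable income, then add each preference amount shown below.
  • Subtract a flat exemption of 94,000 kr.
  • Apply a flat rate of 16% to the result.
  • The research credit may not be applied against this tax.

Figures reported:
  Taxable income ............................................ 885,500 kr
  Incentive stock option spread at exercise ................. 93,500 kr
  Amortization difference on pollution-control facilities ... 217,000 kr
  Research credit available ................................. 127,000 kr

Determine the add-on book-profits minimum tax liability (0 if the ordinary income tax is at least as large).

133,885 kr

Ordinary income tax:
  672,000 kr × 16% = 107,520 kr
  213,500 kr × 29% = 61,915 kr
  → 169,435 kr
  Less research credit 127,000 kr → 42,435 kr

Book-profits minimum tax:
  Adjusted income: 885,500 kr + 93,500 kr + 217,000 kr = 1,196,000 kr
  Less exemption 94,000 kr → base 1,102,000 kr
  1,102,000 kr × 16% = 176,320 kr

Excess of book-profits minimum tax over ordinary income tax: 176,320 kr − 42,435 kr = 133,885 kr.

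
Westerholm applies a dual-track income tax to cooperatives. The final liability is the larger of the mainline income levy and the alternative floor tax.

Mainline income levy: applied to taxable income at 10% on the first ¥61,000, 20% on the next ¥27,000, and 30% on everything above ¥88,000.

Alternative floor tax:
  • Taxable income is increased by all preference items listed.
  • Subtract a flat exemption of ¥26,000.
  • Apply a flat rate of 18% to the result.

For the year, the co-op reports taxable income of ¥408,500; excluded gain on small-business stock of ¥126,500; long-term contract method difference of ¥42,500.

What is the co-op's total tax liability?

¥107,650

Alternative floor tax:
  Adjusted income: ¥408,500 + ¥126,500 + ¥42,500 = ¥577,500
  Less exemption ¥26,000 → base ¥551,500
  ¥551,500 × 18% = ¥99,270

Mainline income levy:
  ¥61,000 × 10% = ¥6,100
  ¥27,000 × 20% = ¥5,400
  ¥320,500 × 30% = ¥96,150
  → ¥107,650

¥107,650 > ¥99,270, so the mainline income levy governs.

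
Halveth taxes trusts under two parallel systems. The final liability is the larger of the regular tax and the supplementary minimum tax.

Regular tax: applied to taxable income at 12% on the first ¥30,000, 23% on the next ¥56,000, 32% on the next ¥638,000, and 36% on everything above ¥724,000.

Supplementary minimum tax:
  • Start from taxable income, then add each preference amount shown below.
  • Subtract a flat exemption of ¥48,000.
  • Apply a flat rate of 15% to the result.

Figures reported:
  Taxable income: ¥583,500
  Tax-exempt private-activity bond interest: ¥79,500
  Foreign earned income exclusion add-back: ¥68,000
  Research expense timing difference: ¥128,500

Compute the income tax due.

¥175,680

Supplementary minimum tax:
  Adjusted income: ¥583,500 + ¥79,500 + ¥68,000 + ¥128,500 = ¥859,500
  Less exemption ¥48,000 → base ¥811,500
  ¥811,500 × 15% = ¥121,725

Regular tax:
  ¥30,000 × 12% = ¥3,600
  ¥56,000 × 23% = ¥12,880
  ¥497,500 × 32% = ¥159,200
  → ¥175,680

¥175,680 > ¥121,725, so the regular tax governs.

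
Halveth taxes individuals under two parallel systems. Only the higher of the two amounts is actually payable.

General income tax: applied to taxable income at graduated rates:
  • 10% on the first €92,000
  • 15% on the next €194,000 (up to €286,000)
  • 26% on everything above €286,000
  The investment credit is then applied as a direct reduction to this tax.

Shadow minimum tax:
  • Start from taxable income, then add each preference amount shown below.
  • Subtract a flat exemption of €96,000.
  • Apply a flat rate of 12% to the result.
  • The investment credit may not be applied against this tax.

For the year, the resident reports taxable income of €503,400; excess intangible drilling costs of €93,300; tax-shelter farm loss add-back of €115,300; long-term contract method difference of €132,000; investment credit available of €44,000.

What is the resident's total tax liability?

General income tax:
  €92,000 × 10% = €9,200
  €194,000 × 15% = €29,100
  €217,400 × 26% = €56,524
  → €94,824
  Less investment credit €44,000 → €50,824

Shadow minimum tax:
  Adjusted income: €503,400 + €93,300 + €115,300 + €132,000 = €844,000
  Less exemption €96,000 → base €748,000
  €748,000 × 12% = €89,760

€89,760 > €50,824, so the shadow minimum tax is the binding amount.

€89,760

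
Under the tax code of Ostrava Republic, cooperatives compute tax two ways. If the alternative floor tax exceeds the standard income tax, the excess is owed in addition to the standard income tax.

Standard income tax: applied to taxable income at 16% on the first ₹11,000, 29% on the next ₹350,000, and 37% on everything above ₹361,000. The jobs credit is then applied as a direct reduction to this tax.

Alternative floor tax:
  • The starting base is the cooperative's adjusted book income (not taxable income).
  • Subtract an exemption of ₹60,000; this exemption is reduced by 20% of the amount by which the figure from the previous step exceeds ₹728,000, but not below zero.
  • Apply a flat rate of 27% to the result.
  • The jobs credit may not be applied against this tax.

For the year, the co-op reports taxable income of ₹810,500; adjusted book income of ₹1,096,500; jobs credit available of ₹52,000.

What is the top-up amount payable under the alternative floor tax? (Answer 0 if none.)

₹78,480

Standard income tax:
  ₹11,000 × 16% = ₹1,760
  ₹350,000 × 29% = ₹101,500
  ₹449,500 × 37% = ₹166,315
  → ₹269,575
  Less jobs credit ₹52,000 → ₹217,575

Alternative floor tax:
  Base (adjusted book income): ₹1,096,500
  Exemption: 20% × (₹1,096,500 − ₹728,000) = ₹73,700 ≥ ₹60,000, so the exemption is fully phased out
  Base: ₹1,096,500 − ₹0 = ₹1,096,500
  ₹1,096,500 × 27% = ₹296,055

Excess of alternative floor tax over standard income tax: ₹296,055 − ₹217,575 = ₹78,480.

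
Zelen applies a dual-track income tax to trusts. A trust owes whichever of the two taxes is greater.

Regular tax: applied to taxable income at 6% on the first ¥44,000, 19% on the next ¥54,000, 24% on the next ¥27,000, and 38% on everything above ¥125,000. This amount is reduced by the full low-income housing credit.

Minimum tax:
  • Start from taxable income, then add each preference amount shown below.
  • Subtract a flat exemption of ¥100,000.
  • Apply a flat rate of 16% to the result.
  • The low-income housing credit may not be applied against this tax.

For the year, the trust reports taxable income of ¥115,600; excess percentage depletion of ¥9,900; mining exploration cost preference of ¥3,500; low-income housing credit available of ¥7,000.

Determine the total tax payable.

¥10,124

Minimum tax:
  Adjusted income: ¥115,600 + ¥9,900 + ¥3,500 = ¥129,000
  Less exemption ¥100,000 → base ¥29,000
  ¥29,000 × 16% = ¥4,640

Regular tax:
  ¥44,000 × 6% = ¥2,640
  ¥54,000 × 19% = ¥10,260
  ¥17,600 × 24% = ¥4,224
  → ¥17,124
  Less low-income housing credit ¥7,000 → ¥10,124

¥10,124 > ¥4,640, so the regular tax governs.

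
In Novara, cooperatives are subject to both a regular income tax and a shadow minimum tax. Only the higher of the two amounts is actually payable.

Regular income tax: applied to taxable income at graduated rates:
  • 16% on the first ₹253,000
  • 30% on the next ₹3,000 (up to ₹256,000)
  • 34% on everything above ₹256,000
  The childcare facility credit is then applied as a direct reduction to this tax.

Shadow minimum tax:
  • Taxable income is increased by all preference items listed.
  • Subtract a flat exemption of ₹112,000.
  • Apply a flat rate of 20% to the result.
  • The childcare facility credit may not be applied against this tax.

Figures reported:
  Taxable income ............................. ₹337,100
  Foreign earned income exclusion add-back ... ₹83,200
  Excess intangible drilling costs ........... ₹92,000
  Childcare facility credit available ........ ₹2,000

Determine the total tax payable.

₹80,060

Regular income tax:
  ₹253,000 × 16% = ₹40,480
  ₹3,000 × 30% = ₹900
  ₹81,100 × 34% = ₹27,574
  → ₹68,954
  Less childcare facility credit ₹2,000 → ₹66,954

Shadow minimum tax:
  Adjusted income: ₹337,100 + ₹83,200 + ₹92,000 = ₹512,300
  Less exemption ₹112,000 → base ₹400,300
  ₹400,300 × 20% = ₹80,060

₹80,060 > ₹66,954, so the shadow minimum tax is the binding amount.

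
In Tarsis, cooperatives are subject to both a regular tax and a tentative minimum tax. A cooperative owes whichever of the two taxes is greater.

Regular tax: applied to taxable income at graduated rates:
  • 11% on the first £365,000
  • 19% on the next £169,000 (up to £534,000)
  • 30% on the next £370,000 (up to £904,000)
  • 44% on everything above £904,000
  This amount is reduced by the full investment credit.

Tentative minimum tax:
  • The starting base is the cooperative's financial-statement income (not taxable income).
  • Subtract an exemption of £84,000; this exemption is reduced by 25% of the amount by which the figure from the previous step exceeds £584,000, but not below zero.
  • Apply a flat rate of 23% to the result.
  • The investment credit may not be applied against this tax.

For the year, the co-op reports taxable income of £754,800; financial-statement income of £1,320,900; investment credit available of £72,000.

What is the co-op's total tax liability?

£303,807

Regular tax:
  £365,000 × 11% = £40,150
  £169,000 × 19% = £32,110
  £220,800 × 30% = £66,240
  → £138,500
  Less investment credit £72,000 → £66,500

Tentative minimum tax:
  Base (financial-statement income): £1,320,900
  Exemption: 25% × (£1,320,900 − £584,000) = £184,225 ≥ £84,000, so the exemption is fully phased out
  Base: £1,320,900 − £0 = £1,320,900
  £1,320,900 × 23% = £303,807

£303,807 > £66,500, so the tentative minimum tax is the binding amount.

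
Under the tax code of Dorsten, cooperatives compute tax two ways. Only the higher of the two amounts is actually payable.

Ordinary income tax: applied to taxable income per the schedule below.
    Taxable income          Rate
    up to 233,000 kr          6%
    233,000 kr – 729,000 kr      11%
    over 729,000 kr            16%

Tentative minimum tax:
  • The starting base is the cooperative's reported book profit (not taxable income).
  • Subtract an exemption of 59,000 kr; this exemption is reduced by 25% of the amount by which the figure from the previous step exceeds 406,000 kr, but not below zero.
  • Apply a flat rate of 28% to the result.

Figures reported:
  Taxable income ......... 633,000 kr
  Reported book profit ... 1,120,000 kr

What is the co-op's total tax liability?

313,600 kr

Tentative minimum tax:
  Base (reported book profit): 1,120,000 kr
  Exemption: 25% × (1,120,000 kr − 406,000 kr) = 178,500 kr ≥ 59,000 kr, so the exemption is fully phased out
  Base: 1,120,000 kr − 0 kr = 1,120,000 kr
  1,120,000 kr × 28% = 313,600 kr

Ordinary income tax:
  233,000 kr × 6% = 13,980 kr
  400,000 kr × 11% = 44,000 kr
  → 57,980 kr

313,600 kr > 57,980 kr, so the tentative minimum tax is the binding amount.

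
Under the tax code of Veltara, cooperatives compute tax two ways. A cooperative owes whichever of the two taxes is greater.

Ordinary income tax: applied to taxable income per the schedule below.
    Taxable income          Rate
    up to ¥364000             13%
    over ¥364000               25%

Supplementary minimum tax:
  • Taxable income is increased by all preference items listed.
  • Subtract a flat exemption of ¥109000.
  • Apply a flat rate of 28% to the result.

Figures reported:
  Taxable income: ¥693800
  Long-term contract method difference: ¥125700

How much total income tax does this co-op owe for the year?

Supplementary minimum tax:
  Adjusted income: ¥693800 + ¥125700 = ¥819500
  Less exemption ¥109000 → base ¥710500
  ¥710500 × 28% = ¥198940

Ordinary income tax:
  ¥364000 × 13% = ¥47320
  ¥329800 × 25% = ¥82450
  → ¥129770

¥198940 > ¥129770, so the supplementary minimum tax is the binding amount.

¥198940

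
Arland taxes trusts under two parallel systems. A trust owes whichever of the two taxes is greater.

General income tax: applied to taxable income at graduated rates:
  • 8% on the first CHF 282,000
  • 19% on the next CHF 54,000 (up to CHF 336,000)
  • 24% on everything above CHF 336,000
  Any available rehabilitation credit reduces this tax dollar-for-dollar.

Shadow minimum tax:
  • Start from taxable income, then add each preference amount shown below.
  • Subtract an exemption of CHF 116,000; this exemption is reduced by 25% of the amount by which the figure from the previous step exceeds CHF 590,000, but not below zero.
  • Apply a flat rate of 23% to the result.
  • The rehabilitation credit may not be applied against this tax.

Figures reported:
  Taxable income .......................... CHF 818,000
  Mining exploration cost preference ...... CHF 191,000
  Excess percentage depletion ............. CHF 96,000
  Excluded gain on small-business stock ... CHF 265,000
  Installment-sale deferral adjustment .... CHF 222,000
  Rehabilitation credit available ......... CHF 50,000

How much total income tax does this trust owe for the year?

CHF 366,160

General income tax:
  CHF 282,000 × 8% = CHF 22,560
  CHF 54,000 × 19% = CHF 10,260
  CHF 482,000 × 24% = CHF 115,680
  → CHF 148,500
  Less rehabilitation credit CHF 50,000 → CHF 98,500

Shadow minimum tax:
  Adjusted income: CHF 818,000 + CHF 191,000 + CHF 96,000 + CHF 265,000 + CHF 222,000 = CHF 1,592,000
  Exemption: 25% × (CHF 1,592,000 − CHF 590,000) = CHF 250,500 ≥ CHF 116,000, so the exemption is fully phased out
  Base: CHF 1,592,000 − CHF 0 = CHF 1,592,000
  CHF 1,592,000 × 23% = CHF 366,160

CHF 366,160 > CHF 98,500, so the shadow minimum tax is the binding amount.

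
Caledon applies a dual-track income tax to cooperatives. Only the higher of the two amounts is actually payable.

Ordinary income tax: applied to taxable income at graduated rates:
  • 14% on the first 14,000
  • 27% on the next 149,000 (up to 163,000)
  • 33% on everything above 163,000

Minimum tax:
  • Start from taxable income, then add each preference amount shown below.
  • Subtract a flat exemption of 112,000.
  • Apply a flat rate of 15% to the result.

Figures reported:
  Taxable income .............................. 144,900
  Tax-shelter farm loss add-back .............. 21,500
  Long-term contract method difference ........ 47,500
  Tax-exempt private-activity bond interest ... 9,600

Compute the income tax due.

37,303

Ordinary income tax:
  14,000 × 14% = 1,960
  130,900 × 27% = 35,343
  → 37,303

Minimum tax:
  Adjusted income: 144,900 + 21,500 + 47,500 + 9,600 = 223,500
  Less exemption 112,000 → base 111,500
  111,500 × 15% = 16,725

37,303 > 16,725, so the ordinary income tax governs.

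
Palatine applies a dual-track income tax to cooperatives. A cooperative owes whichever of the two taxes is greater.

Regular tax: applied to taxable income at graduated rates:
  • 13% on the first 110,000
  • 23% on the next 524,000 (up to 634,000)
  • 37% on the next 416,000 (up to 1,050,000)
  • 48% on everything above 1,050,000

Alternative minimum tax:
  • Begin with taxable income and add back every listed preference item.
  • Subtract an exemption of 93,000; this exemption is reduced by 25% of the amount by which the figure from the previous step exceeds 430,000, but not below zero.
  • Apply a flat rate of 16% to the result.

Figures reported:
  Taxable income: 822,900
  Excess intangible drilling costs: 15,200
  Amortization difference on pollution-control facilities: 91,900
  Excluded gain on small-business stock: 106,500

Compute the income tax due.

204,713

Alternative minimum tax:
  Adjusted income: 822,900 + 15,200 + 91,900 + 106,500 = 1,036,500
  Exemption: 25% × (1,036,500 − 430,000) = 151,625 ≥ 93,000, so the exemption is fully phased out
  Base: 1,036,500 − 0 = 1,036,500
  1,036,500 × 16% = 165,840

Regular tax:
  110,000 × 13% = 14,300
  524,000 × 23% = 120,520
  188,900 × 37% = 69,893
  → 204,713

204,713 > 165,840, so the regular tax governs.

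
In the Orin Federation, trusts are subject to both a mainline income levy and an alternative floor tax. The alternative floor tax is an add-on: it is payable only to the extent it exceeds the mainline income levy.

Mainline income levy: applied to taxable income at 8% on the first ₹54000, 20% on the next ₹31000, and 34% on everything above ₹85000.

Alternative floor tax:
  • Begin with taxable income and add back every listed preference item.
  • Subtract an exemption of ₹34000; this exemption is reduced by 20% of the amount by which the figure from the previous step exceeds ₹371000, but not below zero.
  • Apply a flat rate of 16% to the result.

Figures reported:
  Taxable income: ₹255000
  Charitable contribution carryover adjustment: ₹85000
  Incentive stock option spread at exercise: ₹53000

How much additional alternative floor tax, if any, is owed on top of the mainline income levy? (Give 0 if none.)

Alternative floor tax:
  Adjusted income: ₹255000 + ₹85000 + ₹53000 = ₹393000
  Exemption: ₹34000 − 20% × (₹393000 − ₹371000) = ₹34000 − ₹4400 = ₹29600
  Base: ₹393000 − ₹29600 = ₹363400
  ₹363400 × 16% = ₹58144

Mainline income levy:
  ₹54000 × 8% = ₹4320
  ₹31000 × 20% = ₹6200
  ₹170000 × 34% = ₹57800
  → ₹68320

₹58144 ≤ ₹68320, so no add-on is due.

₹0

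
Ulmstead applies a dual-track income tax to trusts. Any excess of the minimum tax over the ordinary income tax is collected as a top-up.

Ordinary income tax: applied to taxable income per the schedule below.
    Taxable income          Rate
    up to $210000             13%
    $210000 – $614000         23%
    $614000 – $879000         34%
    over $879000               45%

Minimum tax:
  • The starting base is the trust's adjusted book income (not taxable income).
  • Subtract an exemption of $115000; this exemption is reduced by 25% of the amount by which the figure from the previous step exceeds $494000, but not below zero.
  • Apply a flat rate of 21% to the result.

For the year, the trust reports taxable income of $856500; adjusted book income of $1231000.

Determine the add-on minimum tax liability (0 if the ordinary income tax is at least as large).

Ordinary income tax:
  $210000 × 13% = $27300
  $404000 × 23% = $92920
  $242500 × 34% = $82450
  → $202670

Minimum tax:
  Base (adjusted book income): $1231000
  Exemption: 25% × ($1231000 − $494000) = $184250 ≥ $115000, so the exemption is fully phased out
  Base: $1231000 − $0 = $1231000
  $1231000 × 21% = $258510

Excess of minimum tax over ordinary income tax: $258510 − $202670 = $55840.

$55840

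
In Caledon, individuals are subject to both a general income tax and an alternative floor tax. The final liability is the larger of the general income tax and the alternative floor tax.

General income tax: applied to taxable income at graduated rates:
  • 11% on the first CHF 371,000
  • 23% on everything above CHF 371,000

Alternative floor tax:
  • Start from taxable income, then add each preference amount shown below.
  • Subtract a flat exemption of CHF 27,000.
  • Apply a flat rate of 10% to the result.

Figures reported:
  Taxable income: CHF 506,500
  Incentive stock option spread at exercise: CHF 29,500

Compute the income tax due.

Alternative floor tax:
  Adjusted income: CHF 506,500 + CHF 29,500 = CHF 536,000
  Less exemption CHF 27,000 → base CHF 509,000
  CHF 509,000 × 10% = CHF 50,900

General income tax:
  CHF 371,000 × 11% = CHF 40,810
  CHF 135,500 × 23% = CHF 31,165
  → CHF 71,975

CHF 71,975 > CHF 50,900, so the general income tax governs.

CHF 71,975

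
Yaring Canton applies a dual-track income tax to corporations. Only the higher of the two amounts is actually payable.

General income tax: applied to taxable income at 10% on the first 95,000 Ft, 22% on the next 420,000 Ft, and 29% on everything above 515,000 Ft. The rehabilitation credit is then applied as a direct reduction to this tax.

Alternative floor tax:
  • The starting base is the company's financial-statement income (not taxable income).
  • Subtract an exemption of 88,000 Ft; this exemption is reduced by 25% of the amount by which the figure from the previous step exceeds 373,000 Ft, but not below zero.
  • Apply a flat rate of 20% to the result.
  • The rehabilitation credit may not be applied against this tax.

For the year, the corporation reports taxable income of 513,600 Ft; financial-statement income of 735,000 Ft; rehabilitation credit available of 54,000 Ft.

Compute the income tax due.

Alternative floor tax:
  Base (financial-statement income): 735,000 Ft
  Exemption: 25% × (735,000 Ft − 373,000 Ft) = 90,500 Ft ≥ 88,000 Ft, so the exemption is fully phased out
  Base: 735,000 Ft − 0 Ft = 735,000 Ft
  735,000 Ft × 20% = 147,000 Ft

General income tax:
  95,000 Ft × 10% = 9,500 Ft
  418,600 Ft × 22% = 92,092 Ft
  → 101,592 Ft
  Less rehabilitation credit 54,000 Ft → 47,592 Ft

147,000 Ft > 47,592 Ft, so the alternative floor tax is the binding amount.

147,000 Ft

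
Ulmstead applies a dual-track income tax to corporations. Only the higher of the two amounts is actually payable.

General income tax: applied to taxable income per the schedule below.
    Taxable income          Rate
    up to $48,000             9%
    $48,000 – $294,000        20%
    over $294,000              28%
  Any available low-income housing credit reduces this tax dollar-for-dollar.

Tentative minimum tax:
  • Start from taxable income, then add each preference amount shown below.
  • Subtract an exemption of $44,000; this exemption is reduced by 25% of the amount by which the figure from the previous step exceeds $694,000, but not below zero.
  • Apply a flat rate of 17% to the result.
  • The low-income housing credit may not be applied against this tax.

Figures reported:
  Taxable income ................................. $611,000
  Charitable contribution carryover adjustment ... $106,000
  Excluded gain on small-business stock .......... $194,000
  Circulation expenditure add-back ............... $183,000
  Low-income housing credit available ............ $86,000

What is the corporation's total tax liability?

$185,980

Tentative minimum tax:
  Adjusted income: $611,000 + $106,000 + $194,000 + $183,000 = $1,094,000
  Exemption: 25% × ($1,094,000 − $694,000) = $100,000 ≥ $44,000, so the exemption is fully phased out
  Base: $1,094,000 − $0 = $1,094,000
  $1,094,000 × 17% = $185,980

General income tax:
  $48,000 × 9% = $4,320
  $246,000 × 20% = $49,200
  $317,000 × 28% = $88,760
  → $142,280
  Less low-income housing credit $86,000 → $56,280

$185,980 > $56,280, so the tentative minimum tax is the binding amount.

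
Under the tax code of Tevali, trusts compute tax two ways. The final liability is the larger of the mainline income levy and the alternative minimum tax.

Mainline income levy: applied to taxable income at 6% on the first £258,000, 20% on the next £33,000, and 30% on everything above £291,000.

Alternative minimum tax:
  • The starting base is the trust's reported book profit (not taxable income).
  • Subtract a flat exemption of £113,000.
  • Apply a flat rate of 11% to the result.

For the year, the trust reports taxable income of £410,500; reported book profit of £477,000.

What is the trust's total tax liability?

£57,930

Mainline income levy:
  £258,000 × 6% = £15,480
  £33,000 × 20% = £6,600
  £119,500 × 30% = £35,850
  → £57,930

Alternative minimum tax:
  Base (reported book profit): £477,000
  Less exemption £113,000 → base £364,000
  £364,000 × 11% = £40,040

£57,930 > £40,040, so the mainline income levy governs.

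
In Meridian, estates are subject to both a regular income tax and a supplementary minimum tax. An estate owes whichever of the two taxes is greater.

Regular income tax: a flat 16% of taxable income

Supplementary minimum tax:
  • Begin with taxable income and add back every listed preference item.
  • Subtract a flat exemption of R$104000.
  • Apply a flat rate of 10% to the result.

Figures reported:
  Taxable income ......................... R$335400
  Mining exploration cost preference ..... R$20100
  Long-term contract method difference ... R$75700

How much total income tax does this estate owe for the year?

R$53664

Regular income tax:
  R$335400 × 16% = R$53664

Supplementary minimum tax:
  Adjusted income: R$335400 + R$20100 + R$75700 = R$431200
  Less exemption R$104000 → base R$327200
  R$327200 × 10% = R$32720

R$53664 > R$32720, so the regular income tax governs.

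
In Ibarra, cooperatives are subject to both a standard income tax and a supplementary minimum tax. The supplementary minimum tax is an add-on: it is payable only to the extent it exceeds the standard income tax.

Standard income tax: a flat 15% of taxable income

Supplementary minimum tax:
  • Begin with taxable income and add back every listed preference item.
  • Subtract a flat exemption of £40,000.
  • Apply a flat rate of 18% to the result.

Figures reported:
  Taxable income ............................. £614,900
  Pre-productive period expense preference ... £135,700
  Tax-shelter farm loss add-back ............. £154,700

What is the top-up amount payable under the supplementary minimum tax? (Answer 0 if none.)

Standard income tax:
  £614,900 × 15% = £92,235

Supplementary minimum tax:
  Adjusted income: £614,900 + £135,700 + £154,700 = £905,300
  Less exemption £40,000 → base £865,300
  £865,300 × 18% = £155,754

Excess of supplementary minimum tax over standard income tax: £155,754 − £92,235 = £63,519.

£63,519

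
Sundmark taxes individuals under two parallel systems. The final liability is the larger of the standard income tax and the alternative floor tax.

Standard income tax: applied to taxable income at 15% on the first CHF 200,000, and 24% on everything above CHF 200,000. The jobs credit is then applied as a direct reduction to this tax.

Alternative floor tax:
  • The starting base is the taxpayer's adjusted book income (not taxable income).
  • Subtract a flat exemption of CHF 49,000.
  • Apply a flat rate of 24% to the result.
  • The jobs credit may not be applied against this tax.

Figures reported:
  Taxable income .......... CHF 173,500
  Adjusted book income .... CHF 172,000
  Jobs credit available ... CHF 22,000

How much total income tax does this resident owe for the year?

Alternative floor tax:
  Base (adjusted book income): CHF 172,000
  Less exemption CHF 49,000 → base CHF 123,000
  CHF 123,000 × 24% = CHF 29,520

Standard income tax:
  CHF 173,500 × 15% = CHF 26,025
  Less jobs credit CHF 22,000 → CHF 4,025

CHF 29,520 > CHF 4,025, so the alternative floor tax is the binding amount.

CHF 29,520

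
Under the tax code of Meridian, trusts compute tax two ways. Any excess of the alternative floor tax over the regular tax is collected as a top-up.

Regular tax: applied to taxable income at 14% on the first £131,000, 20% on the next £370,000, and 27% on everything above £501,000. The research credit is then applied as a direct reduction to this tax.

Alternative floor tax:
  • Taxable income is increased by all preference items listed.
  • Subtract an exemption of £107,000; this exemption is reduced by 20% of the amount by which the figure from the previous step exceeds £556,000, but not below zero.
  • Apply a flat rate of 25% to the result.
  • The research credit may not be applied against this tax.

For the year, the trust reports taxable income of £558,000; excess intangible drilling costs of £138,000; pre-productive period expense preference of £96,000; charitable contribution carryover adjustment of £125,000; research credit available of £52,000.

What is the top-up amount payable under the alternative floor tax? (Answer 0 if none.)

£164,820

Regular tax:
  £131,000 × 14% = £18,340
  £370,000 × 20% = £74,000
  £57,000 × 27% = £15,390
  → £107,730
  Less research credit £52,000 → £55,730

Alternative floor tax:
  Adjusted income: £558,000 + £138,000 + £96,000 + £125,000 = £917,000
  Exemption: £107,000 − 20% × (£917,000 − £556,000) = £107,000 − £72,200 = £34,800
  Base: £917,000 − £34,800 = £882,200
  £882,200 × 25% = £220,550

Excess of alternative floor tax over regular tax: £220,550 − £55,730 = £164,820.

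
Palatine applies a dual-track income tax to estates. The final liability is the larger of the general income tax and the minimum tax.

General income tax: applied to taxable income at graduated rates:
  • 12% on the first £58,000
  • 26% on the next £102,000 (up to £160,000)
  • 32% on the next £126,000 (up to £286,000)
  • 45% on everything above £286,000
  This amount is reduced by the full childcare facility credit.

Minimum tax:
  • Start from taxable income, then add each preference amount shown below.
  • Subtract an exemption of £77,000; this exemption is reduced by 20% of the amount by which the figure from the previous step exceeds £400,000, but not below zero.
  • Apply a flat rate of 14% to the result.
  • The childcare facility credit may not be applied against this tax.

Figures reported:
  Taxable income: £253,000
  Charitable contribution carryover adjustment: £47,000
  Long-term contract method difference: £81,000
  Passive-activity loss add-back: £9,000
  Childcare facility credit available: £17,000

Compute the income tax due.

£46,240

Minimum tax:
  Adjusted income: £253,000 + £47,000 + £81,000 + £9,000 = £390,000
  Exemption: £390,000 ≤ £400,000, so full £77,000 applies
  Base: £390,000 − £77,000 = £313,000
  £313,000 × 14% = £43,820

General income tax:
  £58,000 × 12% = £6,960
  £102,000 × 26% = £26,520
  £93,000 × 32% = £29,760
  → £63,240
  Less childcare facility credit £17,000 → £46,240

£46,240 > £43,820, so the general income tax governs.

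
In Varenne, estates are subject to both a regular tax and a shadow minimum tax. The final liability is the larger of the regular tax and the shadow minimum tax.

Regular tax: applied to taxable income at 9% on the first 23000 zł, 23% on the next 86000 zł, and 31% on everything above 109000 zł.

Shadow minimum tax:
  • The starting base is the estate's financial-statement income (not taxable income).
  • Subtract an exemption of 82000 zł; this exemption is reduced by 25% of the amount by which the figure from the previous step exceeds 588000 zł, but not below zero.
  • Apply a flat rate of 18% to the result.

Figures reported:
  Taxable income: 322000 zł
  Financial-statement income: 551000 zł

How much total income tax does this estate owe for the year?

Regular tax:
  23000 zł × 9% = 2070 zł
  86000 zł × 23% = 19780 zł
  213000 zł × 31% = 66030 zł
  → 87880 zł

Shadow minimum tax:
  Base (financial-statement income): 551000 zł
  Exemption: 551000 zł ≤ 588000 zł, so full 82000 zł applies
  Base: 551000 zł − 82000 zł = 469000 zł
  469000 zł × 18% = 84420 zł

87880 zł > 84420 zł, so the regular tax governs.

87880 zł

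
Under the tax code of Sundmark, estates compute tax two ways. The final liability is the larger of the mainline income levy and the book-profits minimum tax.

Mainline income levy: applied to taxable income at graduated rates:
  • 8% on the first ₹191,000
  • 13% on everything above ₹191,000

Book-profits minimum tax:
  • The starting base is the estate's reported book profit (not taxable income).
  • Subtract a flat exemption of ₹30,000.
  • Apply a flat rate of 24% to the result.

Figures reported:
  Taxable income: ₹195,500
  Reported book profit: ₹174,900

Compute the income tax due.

Mainline income levy:
  ₹191,000 × 8% = ₹15,280
  ₹4,500 × 13% = ₹585
  → ₹15,865

Book-profits minimum tax:
  Base (reported book profit): ₹174,900
  Less exemption ₹30,000 → base ₹144,900
  ₹144,900 × 24% = ₹34,776

₹34,776 > ₹15,865, so the book-profits minimum tax is the binding amount.

₹34,776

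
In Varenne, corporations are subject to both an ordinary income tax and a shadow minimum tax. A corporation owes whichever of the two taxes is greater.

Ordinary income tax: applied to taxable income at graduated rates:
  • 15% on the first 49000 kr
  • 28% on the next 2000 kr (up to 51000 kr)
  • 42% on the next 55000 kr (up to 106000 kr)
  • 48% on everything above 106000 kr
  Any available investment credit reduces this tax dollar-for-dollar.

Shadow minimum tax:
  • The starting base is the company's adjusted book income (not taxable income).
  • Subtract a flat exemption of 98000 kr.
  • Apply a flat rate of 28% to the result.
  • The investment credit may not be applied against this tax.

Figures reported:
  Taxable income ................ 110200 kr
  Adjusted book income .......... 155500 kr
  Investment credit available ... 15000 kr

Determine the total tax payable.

Ordinary income tax:
  49000 kr × 15% = 7350 kr
  2000 kr × 28% = 560 kr
  55000 kr × 42% = 23100 kr
  4200 kr × 48% = 2016 kr
  → 33026 kr
  Less investment credit 15000 kr → 18026 kr

Shadow minimum tax:
  Base (adjusted book income): 155500 kr
  Less exemption 98000 kr → base 57500 kr
  57500 kr × 28% = 16100 kr

18026 kr > 16100 kr, so the ordinary income tax governs.

18026 kr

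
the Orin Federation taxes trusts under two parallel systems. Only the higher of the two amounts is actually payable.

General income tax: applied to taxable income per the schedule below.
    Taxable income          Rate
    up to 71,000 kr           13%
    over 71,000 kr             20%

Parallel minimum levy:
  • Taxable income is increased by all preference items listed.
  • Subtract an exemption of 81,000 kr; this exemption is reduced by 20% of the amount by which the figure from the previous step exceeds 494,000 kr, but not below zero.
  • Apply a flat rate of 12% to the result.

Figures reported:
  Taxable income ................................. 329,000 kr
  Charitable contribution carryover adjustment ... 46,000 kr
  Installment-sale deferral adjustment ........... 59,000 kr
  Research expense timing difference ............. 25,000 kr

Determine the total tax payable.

60,830 kr

Parallel minimum levy:
  Adjusted income: 329,000 kr + 46,000 kr + 59,000 kr + 25,000 kr = 459,000 kr
  Exemption: 459,000 kr ≤ 494,000 kr, so full 81,000 kr applies
  Base: 459,000 kr − 81,000 kr = 378,000 kr
  378,000 kr × 12% = 45,360 kr

General income tax:
  71,000 kr × 13% = 9,230 kr
  258,000 kr × 20% = 51,600 kr
  → 60,830 kr

60,830 kr > 45,360 kr, so the general income tax governs.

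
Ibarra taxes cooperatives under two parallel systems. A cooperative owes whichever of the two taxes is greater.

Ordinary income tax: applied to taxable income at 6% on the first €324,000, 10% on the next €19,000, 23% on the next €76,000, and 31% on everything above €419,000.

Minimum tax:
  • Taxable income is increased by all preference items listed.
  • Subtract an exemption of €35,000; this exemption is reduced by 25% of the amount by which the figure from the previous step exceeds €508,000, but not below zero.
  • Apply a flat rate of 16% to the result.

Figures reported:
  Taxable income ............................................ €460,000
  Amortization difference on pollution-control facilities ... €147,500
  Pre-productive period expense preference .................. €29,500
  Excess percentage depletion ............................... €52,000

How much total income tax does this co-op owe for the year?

Minimum tax:
  Adjusted income: €460,000 + €147,500 + €29,500 + €52,000 = €689,000
  Exemption: 25% × (€689,000 − €508,000) = €45,250 ≥ €35,000, so the exemption is fully phased out
  Base: €689,000 − €0 = €689,000
  €689,000 × 16% = €110,240

Ordinary income tax:
  €324,000 × 6% = €19,440
  €19,000 × 10% = €1,900
  €76,000 × 23% = €17,480
  €41,000 × 31% = €12,710
  → €51,530

€110,240 > €51,530, so the minimum tax is the binding amount.

€110,240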